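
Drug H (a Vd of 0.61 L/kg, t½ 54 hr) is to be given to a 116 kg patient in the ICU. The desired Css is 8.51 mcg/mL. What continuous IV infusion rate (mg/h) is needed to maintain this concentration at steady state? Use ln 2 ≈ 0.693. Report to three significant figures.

Total Vd = 0.61 × 116 = 70.76 L
k = 0.693/54 = 0.01283 h⁻¹, so CL = k·Vd = 0.01283 × 70.76 = 0.9079 L/h
Infusion rate = CL × Css = 0.9079 × 8.51 = 7.726 mg/h

7.73 mg/h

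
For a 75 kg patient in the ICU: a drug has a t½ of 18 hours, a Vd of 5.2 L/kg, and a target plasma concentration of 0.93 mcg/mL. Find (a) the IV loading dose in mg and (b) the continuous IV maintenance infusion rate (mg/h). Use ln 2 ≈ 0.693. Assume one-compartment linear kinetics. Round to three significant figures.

Vd = 5.2 L/kg × 75 kg = 390.0 L
LD = Vd × C = 390.0 × 0.93 = 362.7 mg
CL = 0.693 × Vd / t½ = 0.693 × 390.0 / 18 = 15.02 L/h
Infusion rate = CL × Css = 15.02 × 0.93 = 13.97 mg/h

(a) 363 mg; (b) 14.0 mg/h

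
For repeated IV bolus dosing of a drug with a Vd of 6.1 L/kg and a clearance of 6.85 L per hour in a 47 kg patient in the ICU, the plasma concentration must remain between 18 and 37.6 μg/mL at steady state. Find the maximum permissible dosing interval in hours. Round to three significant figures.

30.8 h

Total Vd = 6.1 × 47 = 286.7 L
k = CL / Vd = 6.850 / 286.7 = 0.02389 h⁻¹
Between IV bolus doses, concentration decays as C = C₀·e^(−kτ), so C_peak/C_trough = e^(kτ).
τ_max = ln(C_peak/C_trough) / k = ln(37.6/18) / 0.02389 = 0.7366 / 0.02389 = 30.83 h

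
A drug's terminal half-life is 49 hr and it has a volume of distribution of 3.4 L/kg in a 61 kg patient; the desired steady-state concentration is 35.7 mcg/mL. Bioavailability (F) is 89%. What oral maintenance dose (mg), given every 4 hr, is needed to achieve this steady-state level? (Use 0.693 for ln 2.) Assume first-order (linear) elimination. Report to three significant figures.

471 mg

Vd = 3.4 L/kg × 61 kg = 207.4 L
CL = 0.693 × Vd / t½ = 0.693 × 207.4 / 49 = 2.933 L/h
D = CL × Css × τ / F = 2.933 × 35.7 × 4 / 0.89 = 470.6 mg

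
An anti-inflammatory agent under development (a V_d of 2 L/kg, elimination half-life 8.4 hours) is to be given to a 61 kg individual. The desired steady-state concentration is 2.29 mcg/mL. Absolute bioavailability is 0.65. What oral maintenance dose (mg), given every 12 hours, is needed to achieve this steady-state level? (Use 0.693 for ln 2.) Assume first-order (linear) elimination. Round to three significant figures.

426 mg

Vd(total) = 61 kg × 2 L/kg = 122.0 L
k = 0.693/8.4 = 0.08250 h⁻¹, so CL = k·Vd = 0.08250 × 122.0 = 10.07 L/h
D = CL × Css × τ / F = 10.07 × 2.29 × 12 / 0.65 = 425.7 mg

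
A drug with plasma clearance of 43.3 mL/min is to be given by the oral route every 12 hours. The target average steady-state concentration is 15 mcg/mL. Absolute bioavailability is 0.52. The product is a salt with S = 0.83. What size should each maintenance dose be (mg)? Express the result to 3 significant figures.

CL = 43.3 mL/min = 43.3 × 0.06 = 2.598 L/h
At steady state, dose per interval replaces the amount cleared in that interval: F·S·D/τ = CL·Css.
D = CL × Css × τ / F / S = 2.598 × 15 × 12 / 0.52 / 0.83 = 1084 mg

1080 mg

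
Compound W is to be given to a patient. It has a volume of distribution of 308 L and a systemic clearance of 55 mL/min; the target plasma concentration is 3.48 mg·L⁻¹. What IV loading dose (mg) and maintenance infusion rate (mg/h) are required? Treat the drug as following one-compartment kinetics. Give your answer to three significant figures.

LD = Vd · C_target = 308.0 × 3.48 = 1072 mg
CL = 55 mL/min = 55 × 0.06 = 3.300 L/h
Maintenance: replace elimination → rate = CL × Css = 3.300 × 3.48 = 11.48 mg/h

(a) 1070 mg; (b) 11.5 mg/h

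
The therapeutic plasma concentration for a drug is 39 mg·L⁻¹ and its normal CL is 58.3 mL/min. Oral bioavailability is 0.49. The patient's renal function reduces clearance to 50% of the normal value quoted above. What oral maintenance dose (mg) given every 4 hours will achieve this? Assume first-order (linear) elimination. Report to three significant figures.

Convert clearance: 58.3 mL/min × 60 min/h ÷ 1000 mL/L = 3.498 L/h
Patient clearance = 0.5 × 3.498 = 1.749 L/h
D = CL × Css × τ / F = 1.749 × 39 × 4 / 0.49 = 556.8 mg

557 mg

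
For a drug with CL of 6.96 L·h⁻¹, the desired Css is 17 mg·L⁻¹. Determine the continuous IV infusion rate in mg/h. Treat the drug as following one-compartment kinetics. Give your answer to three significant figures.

Rate = CL × Css = 6.960 × 17 = 118.3 mg/h

118 mg/h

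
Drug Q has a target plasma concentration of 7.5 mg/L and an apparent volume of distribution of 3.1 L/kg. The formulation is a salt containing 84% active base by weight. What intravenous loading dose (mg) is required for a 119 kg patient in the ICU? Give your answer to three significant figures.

3290 mg

Total Vd = 3.1 × 119 = 368.9 L
LD = Vd × C / S = 368.9 × 7.500 / 0.84 = 3294 mg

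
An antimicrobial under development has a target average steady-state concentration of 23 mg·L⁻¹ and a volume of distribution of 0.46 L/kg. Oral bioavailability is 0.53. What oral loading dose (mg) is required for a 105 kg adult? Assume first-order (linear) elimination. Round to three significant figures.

Vd = 0.46 L/kg × 105 kg = 48.30 L
LD = Vd × C / F = 48.30 × 23.00 / 0.53 = 2096 mg

2100 mg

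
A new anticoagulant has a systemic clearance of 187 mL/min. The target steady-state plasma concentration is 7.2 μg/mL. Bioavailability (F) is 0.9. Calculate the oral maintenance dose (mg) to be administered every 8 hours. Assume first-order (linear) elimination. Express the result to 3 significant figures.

718 mg

CL = 187 mL/min = 187 × 0.06 = 11.22 L/h
D = CL × Css × τ / F = 11.22 × 7.2 × 8 / 0.9 = 718.1 mg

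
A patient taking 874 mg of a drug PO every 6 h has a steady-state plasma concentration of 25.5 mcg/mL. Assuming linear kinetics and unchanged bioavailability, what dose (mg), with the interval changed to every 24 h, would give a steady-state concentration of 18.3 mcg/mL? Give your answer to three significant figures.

For first-order elimination, Css ∝ F·D/(CL·τ); F and CL are unchanged, so Css ∝ D/τ.
D₂ = D₁ × (Css,target / Css,current) × (τ₂/τ₁) = 874 × (18.3/25.5) × (24/6) = 2509 mg

2510 mg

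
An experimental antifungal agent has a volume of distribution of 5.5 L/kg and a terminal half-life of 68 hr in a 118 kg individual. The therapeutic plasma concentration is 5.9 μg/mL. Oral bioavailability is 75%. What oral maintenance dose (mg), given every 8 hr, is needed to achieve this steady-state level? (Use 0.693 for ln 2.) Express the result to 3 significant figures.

Vd(total) = 118 kg × 5.5 L/kg = 649.0 L
CL = ln 2 · Vd / t½ = 0.693 × 649.0 / 68 = 6.614 L/h
D = CL × Css × τ / F = 6.614 × 5.9 × 8 / 0.75 = 416.2 mg

416 mg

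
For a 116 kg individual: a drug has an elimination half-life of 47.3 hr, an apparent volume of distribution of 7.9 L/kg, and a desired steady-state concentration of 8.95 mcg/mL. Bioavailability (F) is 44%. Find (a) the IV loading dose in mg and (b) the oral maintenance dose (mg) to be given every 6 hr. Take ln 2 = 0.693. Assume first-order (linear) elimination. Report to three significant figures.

(a) 8200 mg; (b) 1640 mg

Vd = 7.9 L/kg × 116 kg = 916.4 L
LD = Vd × C = 916.4 × 8.95 = 8202 mg
CL = 0.693 × Vd / t½ = 0.693 × 916.4 / 47.3 = 13.43 L/h
D = CL × Css × τ / F = 13.43 × 8.95 × 6 / 0.44 = 1639 mg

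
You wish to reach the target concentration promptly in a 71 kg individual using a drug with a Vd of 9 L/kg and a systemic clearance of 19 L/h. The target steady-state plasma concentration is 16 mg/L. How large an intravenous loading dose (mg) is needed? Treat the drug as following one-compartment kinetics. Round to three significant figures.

Vd = 9 L/kg × 71 kg = 639.0 L
The loading dose fills Vd to the target concentration; clearance is irrelevant here.
LD = Vd × C = 639.0 × 16.00 = 10220 mg

10200 mg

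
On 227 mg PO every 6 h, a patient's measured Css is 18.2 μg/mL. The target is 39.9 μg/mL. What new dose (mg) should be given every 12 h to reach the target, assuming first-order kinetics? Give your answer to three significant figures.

With linear kinetics, Css is proportional to dose rate (D/τ) at fixed clearance.
D₂ = D₁ × (Css,target / Css,current) × (τ₂/τ₁) = 227 × (39.9/18.2) × (12/6) = 995.3 mg

995 mg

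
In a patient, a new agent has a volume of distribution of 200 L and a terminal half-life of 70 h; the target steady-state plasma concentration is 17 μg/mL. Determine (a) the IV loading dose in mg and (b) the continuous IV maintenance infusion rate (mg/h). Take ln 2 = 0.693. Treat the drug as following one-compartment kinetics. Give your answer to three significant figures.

(a) 3400 mg; (b) 33.7 mg/h

LD = Vd × C = 200.0 × 17 = 3400 mg
CL = 0.693 × Vd / t½ = 0.693 × 200.0 / 70 = 1.980 L/h
Infusion rate = CL × Css = 1.980 × 17 = 33.66 mg/h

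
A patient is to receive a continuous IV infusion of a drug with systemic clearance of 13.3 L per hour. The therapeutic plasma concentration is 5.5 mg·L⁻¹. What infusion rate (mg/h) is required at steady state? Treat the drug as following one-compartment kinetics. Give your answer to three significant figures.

At steady state, infusion rate equals elimination rate: rate in = CL × Css.
R₀ = 13.30 × 5.5 = 73.15 mg/h

73.2 mg/h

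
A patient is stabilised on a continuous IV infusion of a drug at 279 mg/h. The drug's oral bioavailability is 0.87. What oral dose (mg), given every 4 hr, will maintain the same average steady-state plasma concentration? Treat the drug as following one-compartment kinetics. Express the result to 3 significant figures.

To maintain the same Css, the systemic dosing rate must be unchanged: F·D/τ = infusion rate.
D = rate × τ / F = 279 × 4 / 0.87 = 1283 mg

1280 mg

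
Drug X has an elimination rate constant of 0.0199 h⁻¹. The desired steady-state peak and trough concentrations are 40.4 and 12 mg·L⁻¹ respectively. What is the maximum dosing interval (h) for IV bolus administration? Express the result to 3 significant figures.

61.0 h

Between IV bolus doses, concentration decays as C = C₀·e^(−kτ), so C_peak/C_trough = e^(kτ).
τ_max = ln(C_peak/C_trough) / k = ln(40.4/12) / 0.01990 = 1.214 / 0.01990 = 61.01 h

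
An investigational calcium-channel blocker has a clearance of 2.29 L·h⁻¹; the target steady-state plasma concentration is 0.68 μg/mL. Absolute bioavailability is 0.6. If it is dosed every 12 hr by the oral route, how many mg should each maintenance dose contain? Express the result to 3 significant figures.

31.1 mg

D = CL × Css × τ / F = 2.290 × 0.68 × 12 / 0.6 = 31.14 mg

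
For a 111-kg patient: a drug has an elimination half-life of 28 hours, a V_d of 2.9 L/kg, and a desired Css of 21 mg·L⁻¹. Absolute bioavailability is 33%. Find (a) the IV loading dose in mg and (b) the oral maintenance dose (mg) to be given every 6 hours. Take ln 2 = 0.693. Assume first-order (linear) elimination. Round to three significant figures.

(a) 6760 mg; (b) 3040 mg

Total Vd = 2.9 × 111 = 321.9 L
LD = Vd × C = 321.9 × 21 = 6760 mg
CL = 0.693 × Vd / t½ = 0.693 × 321.9 / 28 = 7.967 L/h
D = CL × Css × τ / F = 7.967 × 21 × 6 / 0.33 = 3042 mg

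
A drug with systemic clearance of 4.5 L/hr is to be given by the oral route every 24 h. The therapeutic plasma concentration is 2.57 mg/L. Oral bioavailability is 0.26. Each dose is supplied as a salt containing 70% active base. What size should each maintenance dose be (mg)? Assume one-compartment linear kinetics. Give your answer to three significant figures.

At steady state, dose per interval replaces the amount cleared in that interval: F·S·D/τ = CL·Css.
D = CL × Css × τ / F / S = 4.500 × 2.57 × 24 / 0.26 / 0.7 = 1525 mg

1530 mg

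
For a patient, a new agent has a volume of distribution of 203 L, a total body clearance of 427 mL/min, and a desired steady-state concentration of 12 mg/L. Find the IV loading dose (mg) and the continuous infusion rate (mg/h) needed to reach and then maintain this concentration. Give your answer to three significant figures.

(a) 2440 mg; (b) 307 mg/h

LD = Vd · C_target = 203.0 × 12 = 2436 mg
Convert clearance: 427 mL/min × 60 min/h ÷ 1000 mL/L = 25.62 L/h
Infusion rate = 25.62 L/h × 12 mg/L = 307.4 mg/h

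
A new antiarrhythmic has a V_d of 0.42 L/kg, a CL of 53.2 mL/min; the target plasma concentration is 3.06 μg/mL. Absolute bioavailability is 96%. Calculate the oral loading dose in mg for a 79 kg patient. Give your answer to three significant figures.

106 mg

Vd = 0.42 L/kg × 79 kg = 33.18 L
LD = Vd × C / F = 33.18 × 3.060 / 0.96 = 105.8 mg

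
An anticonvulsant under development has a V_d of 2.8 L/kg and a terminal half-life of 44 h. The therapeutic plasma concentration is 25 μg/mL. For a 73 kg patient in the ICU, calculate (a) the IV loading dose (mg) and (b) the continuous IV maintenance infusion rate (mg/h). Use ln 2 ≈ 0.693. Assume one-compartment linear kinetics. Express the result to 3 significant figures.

(a) 5110 mg; (b) 80.5 mg/h

Total Vd = 2.8 × 73 = 204.4 L
LD = Vd × C = 204.4 × 25 = 5110 mg
CL = 0.693 × Vd / t½ = 0.693 × 204.4 / 44 = 3.219 L/h
Infusion rate = CL × Css = 3.219 × 25 = 80.48 mg/h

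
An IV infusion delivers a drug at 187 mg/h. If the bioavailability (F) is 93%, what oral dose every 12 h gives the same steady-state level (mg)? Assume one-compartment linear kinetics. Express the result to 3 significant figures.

2410 mg

To maintain the same Css, the systemic dosing rate must be unchanged: F·D/τ = infusion rate.
D = rate × τ / F = 187 × 12 / 0.93 = 2413 mg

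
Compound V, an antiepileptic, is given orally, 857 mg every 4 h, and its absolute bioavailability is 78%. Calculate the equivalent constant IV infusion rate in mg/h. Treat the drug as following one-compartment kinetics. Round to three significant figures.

Equivalent systemic input: infusion rate = F·D/τ.
Rate = 0.78 × 857 / 4 = 167.1 mg/h

167 mg/h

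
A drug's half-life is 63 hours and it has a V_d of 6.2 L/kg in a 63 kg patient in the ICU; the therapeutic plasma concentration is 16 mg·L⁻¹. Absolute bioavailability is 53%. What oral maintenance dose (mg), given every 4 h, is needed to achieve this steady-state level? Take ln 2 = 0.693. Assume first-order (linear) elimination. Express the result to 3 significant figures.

519 mg

Vd = 6.2 L/kg × 63 kg = 390.6 L
CL = 0.693 × Vd / t½ = 0.693 × 390.6 / 63 = 4.297 L/h
D = CL × Css × τ / F = 4.297 × 16 × 4 / 0.53 = 518.9 mg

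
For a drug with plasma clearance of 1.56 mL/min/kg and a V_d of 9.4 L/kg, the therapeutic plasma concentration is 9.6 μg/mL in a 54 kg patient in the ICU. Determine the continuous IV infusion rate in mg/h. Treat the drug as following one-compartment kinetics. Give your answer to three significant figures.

CL = 1.56 mL/min/kg × 54 kg = 84.24 mL/min = 84.24 × 60/1000 = 5.054 L/h
Rate = CL × Css = 5.054 × 9.6 = 48.52 mg/h

48.5 mg/h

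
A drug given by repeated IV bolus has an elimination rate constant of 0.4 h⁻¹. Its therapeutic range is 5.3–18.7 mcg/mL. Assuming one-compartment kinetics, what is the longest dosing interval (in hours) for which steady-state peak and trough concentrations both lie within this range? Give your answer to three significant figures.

Between IV bolus doses, concentration decays as C = C₀·e^(−kτ), so C_peak/C_trough = e^(kτ).
τ_max = ln(C_peak/C_trough) / k = ln(18.7/5.3) / 0.4000 = 1.261 / 0.4000 = 3.153 h

3.15 h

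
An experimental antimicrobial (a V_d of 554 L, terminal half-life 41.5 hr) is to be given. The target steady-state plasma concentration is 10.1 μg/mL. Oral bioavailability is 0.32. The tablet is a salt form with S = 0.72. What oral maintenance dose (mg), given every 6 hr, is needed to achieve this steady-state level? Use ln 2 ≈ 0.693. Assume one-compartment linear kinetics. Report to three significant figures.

2430 mg

k = 0.693/41.5 = 0.01670 h⁻¹, so CL = k·Vd = 0.01670 × 554.0 = 9.252 L/h
D = CL × Css × τ / F / S = 9.252 × 10.1 × 6 / 0.32 / 0.72 = 2433 mg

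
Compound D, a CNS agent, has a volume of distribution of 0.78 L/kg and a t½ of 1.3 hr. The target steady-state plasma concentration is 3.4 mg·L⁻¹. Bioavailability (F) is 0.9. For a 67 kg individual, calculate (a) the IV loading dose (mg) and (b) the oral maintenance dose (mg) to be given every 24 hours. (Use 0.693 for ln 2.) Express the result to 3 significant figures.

Total Vd = 0.78 × 67 = 52.26 L
LD = Vd × C = 52.26 × 3.4 = 177.7 mg
CL = 0.693 × Vd / t½ = 0.693 × 52.26 / 1.3 = 27.86 L/h
D = CL × Css × τ / F = 27.86 × 3.4 × 24 / 0.9 = 2526 mg

(a) 178 mg; (b) 2530 mg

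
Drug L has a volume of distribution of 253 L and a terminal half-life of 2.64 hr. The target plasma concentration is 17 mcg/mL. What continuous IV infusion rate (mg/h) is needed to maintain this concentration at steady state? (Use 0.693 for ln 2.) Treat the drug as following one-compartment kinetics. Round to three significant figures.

k = 0.693/2.64 = 0.2625 h⁻¹, so CL = k·Vd = 0.2625 × 253.0 = 66.41 L/h
Infusion rate = CL × Css = 66.41 × 17 = 1129 mg/h

1130 mg/h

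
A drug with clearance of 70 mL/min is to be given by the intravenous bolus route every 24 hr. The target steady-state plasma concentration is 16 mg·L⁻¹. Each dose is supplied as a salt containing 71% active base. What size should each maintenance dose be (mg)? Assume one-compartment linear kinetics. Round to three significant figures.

CL = 70 mL/min × 60/1000 = 4.200 L/h
At steady state, dose per interval replaces the amount cleared in that interval: S·D/τ = CL·Css.
D = CL × Css × τ / S = 4.200 × 16 × 24 / 0.71 = 2272 mg

2270 mg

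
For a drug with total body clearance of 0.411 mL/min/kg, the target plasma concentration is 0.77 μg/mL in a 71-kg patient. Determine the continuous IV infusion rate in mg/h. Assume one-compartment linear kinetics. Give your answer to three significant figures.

1.35 mg/h

CL = 0.411 mL/min/kg × 71 kg = 29.18 mL/min = 29.18 × 60/1000 = 1.751 L/h
Rate = CL × Css = 1.751 × 0.77 = 1.348 mg/h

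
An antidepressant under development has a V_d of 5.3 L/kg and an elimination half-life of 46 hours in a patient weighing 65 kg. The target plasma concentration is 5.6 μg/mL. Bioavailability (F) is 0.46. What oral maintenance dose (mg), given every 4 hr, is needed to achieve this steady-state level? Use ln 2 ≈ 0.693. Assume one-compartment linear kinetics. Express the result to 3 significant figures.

Vd = 5.3 L/kg × 65 kg = 344.5 L
CL = ln 2 · Vd / t½ = 0.693 × 344.5 / 46 = 5.190 L/h
D = CL × Css × τ / F = 5.190 × 5.6 × 4 / 0.46 = 252.7 mg

253 mg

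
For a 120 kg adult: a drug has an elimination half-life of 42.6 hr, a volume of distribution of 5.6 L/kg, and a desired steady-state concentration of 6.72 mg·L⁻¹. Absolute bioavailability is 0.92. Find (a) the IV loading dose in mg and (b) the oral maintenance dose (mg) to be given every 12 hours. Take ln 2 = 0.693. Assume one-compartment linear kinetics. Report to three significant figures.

Vd(total) = 120 kg × 5.6 L/kg = 672.0 L
LD = Vd × C = 672.0 × 6.72 = 4516 mg
CL = 0.693 × Vd / t½ = 0.693 × 672.0 / 42.6 = 10.93 L/h
D = CL × Css × τ / F = 10.93 × 6.72 × 12 / 0.92 = 958.0 mg

(a) 4520 mg; (b) 958 mg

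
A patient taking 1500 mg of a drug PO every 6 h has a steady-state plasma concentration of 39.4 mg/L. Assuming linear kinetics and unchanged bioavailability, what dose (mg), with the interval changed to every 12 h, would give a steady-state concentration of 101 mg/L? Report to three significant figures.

For first-order elimination, Css ∝ F·D/(CL·τ); F and CL are unchanged, so Css ∝ D/τ.
D₂ = D₁ × (Css,target / Css,current) × (τ₂/τ₁) = 1500 × (101/39.4) × (12/6) = 7690 mg

7690 mg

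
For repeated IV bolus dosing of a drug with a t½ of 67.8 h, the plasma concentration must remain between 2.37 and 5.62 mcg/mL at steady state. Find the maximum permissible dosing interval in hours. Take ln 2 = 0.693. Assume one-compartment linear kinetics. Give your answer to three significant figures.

k = 0.693 / t½ = 0.693 / 67.8 = 0.01022 h⁻¹
Between IV bolus doses, concentration decays as C = C₀·e^(−kτ), so C_peak/C_trough = e^(kτ).
τ_max = ln(C_peak/C_trough) / k = ln(5.62/2.37) / 0.01022 = 0.8634 / 0.01022 = 84.48 h

84.5 h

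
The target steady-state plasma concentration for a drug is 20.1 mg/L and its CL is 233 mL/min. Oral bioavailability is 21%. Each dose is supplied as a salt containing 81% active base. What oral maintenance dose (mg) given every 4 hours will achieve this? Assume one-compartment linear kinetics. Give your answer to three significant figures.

6610 mg

CL = 233 mL/min × 60/1000 = 13.98 L/h
D = CL × Css × τ / F / S = 13.98 × 20.1 × 4 / 0.21 / 0.81 = 6608 mg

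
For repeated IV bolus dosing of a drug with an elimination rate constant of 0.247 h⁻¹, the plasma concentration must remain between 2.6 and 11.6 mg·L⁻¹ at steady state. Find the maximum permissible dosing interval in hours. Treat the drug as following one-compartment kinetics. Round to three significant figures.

6.05 h

Between IV bolus doses, concentration decays as C = C₀·e^(−kτ), so C_peak/C_trough = e^(kτ).
τ_max = ln(C_peak/C_trough) / k = ln(11.6/2.6) / 0.2470 = 1.495 / 0.2470 = 6.053 h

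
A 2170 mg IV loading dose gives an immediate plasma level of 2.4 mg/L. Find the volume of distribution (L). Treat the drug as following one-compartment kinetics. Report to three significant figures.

Immediately after an IV bolus, C₀ = Dose / Vd, so Vd = Dose / C₀.
Vd = 2170 / 2.4 = 904.2 L

904 L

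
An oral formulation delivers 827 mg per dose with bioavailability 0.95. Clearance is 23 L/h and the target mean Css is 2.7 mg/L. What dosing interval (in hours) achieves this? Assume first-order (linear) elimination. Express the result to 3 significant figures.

12.7 h

F·D/τ = CL·Css → τ = F·D / (CL·Css).
τ = 0.95 × 827 / (23 × 2.7) = 12.65 h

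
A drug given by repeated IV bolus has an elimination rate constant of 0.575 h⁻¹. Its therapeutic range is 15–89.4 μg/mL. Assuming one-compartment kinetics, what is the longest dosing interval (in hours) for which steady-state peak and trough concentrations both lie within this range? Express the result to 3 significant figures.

Between IV bolus doses, concentration decays as C = C₀·e^(−kτ), so C_peak/C_trough = e^(kτ).
τ_max = ln(C_peak/C_trough) / k = ln(89.4/15) / 0.5750 = 1.785 / 0.5750 = 3.104 h

3.10 h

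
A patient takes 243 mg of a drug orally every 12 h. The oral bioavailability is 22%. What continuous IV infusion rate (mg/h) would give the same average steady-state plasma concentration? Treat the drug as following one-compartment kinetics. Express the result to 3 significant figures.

Equivalent systemic input: infusion rate = F·D/τ.
Rate = 0.22 × 243 / 12 = 4.455 mg/h

4.46 mg/h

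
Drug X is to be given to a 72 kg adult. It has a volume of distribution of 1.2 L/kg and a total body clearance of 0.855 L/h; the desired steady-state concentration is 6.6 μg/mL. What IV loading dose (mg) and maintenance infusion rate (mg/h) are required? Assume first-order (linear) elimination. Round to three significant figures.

(a) 570 mg; (b) 5.64 mg/h

Vd(total) = 72 kg × 1.2 L/kg = 86.40 L
Loading dose = Vd × C = 86.40 × 6.6 = 570.2 mg
Maintenance: replace elimination → rate = CL × Css = 0.8550 × 6.6 = 5.643 mg/h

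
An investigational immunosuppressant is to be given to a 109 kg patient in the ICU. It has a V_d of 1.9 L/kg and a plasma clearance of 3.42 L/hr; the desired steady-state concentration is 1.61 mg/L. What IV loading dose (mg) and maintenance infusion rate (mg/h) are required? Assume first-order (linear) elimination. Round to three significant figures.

Vd = 1.9 L/kg × 109 kg = 207.1 L
Loading dose = Vd × C = 207.1 × 1.61 = 333.4 mg
Maintenance: replace elimination → rate = CL × Css = 3.420 × 1.61 = 5.506 mg/h

(a) 333 mg; (b) 5.51 mg/h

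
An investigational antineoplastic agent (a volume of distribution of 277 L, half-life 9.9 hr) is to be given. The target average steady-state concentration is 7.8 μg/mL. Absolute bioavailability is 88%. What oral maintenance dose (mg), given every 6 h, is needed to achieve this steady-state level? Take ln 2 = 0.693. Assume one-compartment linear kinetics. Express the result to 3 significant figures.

1030 mg

k = 0.693/9.9 = 0.07000 h⁻¹, so CL = k·Vd = 0.07000 × 277.0 = 19.39 L/h
D = CL × Css × τ / F = 19.39 × 7.8 × 6 / 0.88 = 1031 mg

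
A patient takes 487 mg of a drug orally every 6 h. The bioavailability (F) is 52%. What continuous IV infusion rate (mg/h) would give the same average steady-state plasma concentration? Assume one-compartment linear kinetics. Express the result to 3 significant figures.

42.2 mg/h

Equivalent systemic input: infusion rate = F·D/τ.
Rate = 0.52 × 487 / 6 = 42.21 mg/h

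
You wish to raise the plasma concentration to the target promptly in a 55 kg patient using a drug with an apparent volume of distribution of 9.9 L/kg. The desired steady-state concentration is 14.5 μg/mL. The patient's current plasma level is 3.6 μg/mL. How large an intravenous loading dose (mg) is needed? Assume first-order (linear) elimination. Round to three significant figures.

Vd = 9.9 L/kg × 55 kg = 544.5 L
Concentration deficit ΔC = 14.5 − 3.6 = 10.90 mg/L
LD = Vd × ΔC = 544.5 × 10.90 = 5935 mg

5940 mg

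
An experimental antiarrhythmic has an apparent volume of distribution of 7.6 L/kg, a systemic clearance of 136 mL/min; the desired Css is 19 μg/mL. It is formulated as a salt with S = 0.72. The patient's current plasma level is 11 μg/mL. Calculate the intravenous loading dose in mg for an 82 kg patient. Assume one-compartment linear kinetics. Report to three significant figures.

Total Vd = 7.6 × 82 = 623.2 L
Loading dose depends on Vd (not clearance): it fills the distribution volume.
Concentration deficit ΔC = 19 − 11 = 8.000 mg/L
LD = Vd × ΔC / S = 623.2 × 8.000 / 0.72 = 6924 mg

6920 mg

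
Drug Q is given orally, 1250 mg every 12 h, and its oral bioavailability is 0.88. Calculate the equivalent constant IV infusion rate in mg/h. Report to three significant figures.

91.7 mg/h

Equivalent systemic input: infusion rate = F·D/τ.
Rate = 0.88 × 1250 / 12 = 91.67 mg/h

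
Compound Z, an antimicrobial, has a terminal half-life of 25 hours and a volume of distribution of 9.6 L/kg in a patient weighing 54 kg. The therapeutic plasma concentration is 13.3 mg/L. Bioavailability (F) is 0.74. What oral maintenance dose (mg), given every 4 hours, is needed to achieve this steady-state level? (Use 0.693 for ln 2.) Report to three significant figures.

Vd = 9.6 L/kg × 54 kg = 518.4 L
CL = 0.693 × Vd / t½ = 0.693 × 518.4 / 25 = 14.37 L/h
D = CL × Css × τ / F = 14.37 × 13.3 × 4 / 0.74 = 1033 mg

1030 mg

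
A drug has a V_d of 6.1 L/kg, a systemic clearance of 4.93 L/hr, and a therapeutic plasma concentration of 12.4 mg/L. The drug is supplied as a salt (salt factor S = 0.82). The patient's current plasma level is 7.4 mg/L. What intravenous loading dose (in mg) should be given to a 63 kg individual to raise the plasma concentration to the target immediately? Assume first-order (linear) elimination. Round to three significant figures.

2340 mg

Total Vd = 6.1 × 63 = 384.3 L
The loading dose fills Vd to the target concentration.
Concentration deficit ΔC = 12.4 − 7.4 = 5.000 mg/L
LD = Vd × ΔC / S = 384.3 × 5.000 / 0.82 = 2343 mg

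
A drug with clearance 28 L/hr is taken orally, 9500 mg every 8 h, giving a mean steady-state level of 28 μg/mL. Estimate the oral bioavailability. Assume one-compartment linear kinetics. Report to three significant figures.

0.660

F·D/τ = CL·Css at steady state → F = CL·Css·τ / D.
F = 28 × 28 × 8 / 9500 = 0.660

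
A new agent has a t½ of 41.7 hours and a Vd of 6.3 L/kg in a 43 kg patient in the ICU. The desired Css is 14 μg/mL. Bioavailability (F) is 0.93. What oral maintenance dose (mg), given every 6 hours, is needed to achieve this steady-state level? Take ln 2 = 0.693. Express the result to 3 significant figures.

Vd = 6.3 L/kg × 43 kg = 270.9 L
CL = ln 2 · Vd / t½ = 0.693 × 270.9 / 41.7 = 4.502 L/h
D = CL × Css × τ / F = 4.502 × 14 × 6 / 0.93 = 406.6 mg

407 mg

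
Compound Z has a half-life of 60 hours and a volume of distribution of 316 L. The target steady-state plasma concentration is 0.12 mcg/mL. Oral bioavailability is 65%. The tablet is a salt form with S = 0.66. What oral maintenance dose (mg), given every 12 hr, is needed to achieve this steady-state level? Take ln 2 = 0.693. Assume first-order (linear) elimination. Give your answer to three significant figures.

k = 0.693/60 = 0.01155 h⁻¹, so CL = k·Vd = 0.01155 × 316.0 = 3.650 L/h
D = CL × Css × τ / F / S = 3.650 × 0.12 × 12 / 0.65 / 0.66 = 12.25 mg

12.3 mg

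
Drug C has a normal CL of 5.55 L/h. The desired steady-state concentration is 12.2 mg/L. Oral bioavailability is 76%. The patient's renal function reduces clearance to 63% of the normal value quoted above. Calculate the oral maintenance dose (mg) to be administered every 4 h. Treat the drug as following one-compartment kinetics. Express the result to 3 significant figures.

225 mg

Patient clearance = 0.63 × 5.550 = 3.497 L/h
D = CL × Css × τ / F = 3.497 × 12.2 × 4 / 0.76 = 224.5 mg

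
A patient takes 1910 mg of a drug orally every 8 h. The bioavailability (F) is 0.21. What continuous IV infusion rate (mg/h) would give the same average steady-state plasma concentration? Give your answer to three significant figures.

Equivalent systemic input: infusion rate = F·D/τ.
Rate = 0.21 × 1910 / 8 = 50.14 mg/h

50.1 mg/h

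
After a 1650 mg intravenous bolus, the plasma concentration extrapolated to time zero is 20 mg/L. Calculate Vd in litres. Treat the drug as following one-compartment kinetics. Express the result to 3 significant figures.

Immediately after an IV bolus, C₀ = Dose / Vd, so Vd = Dose / C₀.
Vd = 1650 / 20 = 82.50 L

82.5 L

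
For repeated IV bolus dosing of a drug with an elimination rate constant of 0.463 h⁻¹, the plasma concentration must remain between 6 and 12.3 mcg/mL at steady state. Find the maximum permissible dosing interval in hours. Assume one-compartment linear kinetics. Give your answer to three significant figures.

Between IV bolus doses, concentration decays as C = C₀·e^(−kτ), so C_peak/C_trough = e^(kτ).
τ_max = ln(C_peak/C_trough) / k = ln(12.3/6) / 0.4630 = 0.7178 / 0.4630 = 1.550 h

1.55 h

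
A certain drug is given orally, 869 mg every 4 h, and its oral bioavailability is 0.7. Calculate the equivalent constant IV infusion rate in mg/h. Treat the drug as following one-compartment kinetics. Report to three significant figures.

Equivalent systemic input: infusion rate = F·D/τ.
Rate = 0.7 × 869 / 4 = 152.1 mg/h

152 mg/h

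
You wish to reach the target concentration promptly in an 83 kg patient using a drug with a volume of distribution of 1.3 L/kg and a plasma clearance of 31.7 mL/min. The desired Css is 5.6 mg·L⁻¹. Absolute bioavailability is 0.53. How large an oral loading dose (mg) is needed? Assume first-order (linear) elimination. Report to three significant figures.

Vd(total) = 83 kg × 1.3 L/kg = 107.9 L
LD = Vd × C / F = 107.9 × 5.600 / 0.53 = 1140 mg

1140 mg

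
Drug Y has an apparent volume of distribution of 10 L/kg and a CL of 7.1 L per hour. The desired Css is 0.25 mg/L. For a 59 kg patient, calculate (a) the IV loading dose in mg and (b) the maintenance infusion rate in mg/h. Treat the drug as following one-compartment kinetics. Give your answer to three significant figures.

Vd = 10 L/kg × 59 kg = 590.0 L
Loading dose = Vd × C = 590.0 × 0.25 = 147.5 mg
Maintenance infusion rate = CL × Css = 7.100 × 0.25 = 1.775 mg/h

(a) 148 mg; (b) 1.78 mg/h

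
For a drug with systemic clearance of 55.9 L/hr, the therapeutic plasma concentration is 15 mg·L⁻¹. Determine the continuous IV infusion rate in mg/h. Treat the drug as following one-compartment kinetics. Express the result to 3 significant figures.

At steady state, infusion rate equals elimination rate: rate in = CL × Css.
Rate = CL × Css = 55.90 × 15 = 838.5 mg/h

839 mg/h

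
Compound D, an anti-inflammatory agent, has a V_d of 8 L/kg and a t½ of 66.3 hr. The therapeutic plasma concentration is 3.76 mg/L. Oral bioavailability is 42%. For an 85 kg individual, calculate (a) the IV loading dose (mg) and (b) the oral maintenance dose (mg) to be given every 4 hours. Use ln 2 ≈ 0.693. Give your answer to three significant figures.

(a) 2560 mg; (b) 255 mg

Vd(total) = 85 kg × 8 L/kg = 680.0 L
LD = Vd × C = 680.0 × 3.76 = 2557 mg
CL = 0.693 × Vd / t½ = 0.693 × 680.0 / 66.3 = 7.108 L/h
D = CL × Css × τ / F = 7.108 × 3.76 × 4 / 0.42 = 254.5 mg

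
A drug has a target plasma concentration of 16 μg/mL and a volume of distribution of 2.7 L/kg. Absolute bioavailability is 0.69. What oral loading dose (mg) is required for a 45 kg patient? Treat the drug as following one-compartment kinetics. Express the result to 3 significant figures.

2820 mg

Vd = 2.7 L/kg × 45 kg = 121.5 L
The loading dose fills Vd to the target concentration.
LD = Vd × C / F = 121.5 × 16.00 / 0.69 = 2817 mg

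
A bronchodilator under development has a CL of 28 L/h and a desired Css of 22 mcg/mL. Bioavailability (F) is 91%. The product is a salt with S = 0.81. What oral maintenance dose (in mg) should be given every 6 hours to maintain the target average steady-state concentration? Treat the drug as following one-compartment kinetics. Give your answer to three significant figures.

D = CL × Css × τ / F / S = 28.00 × 22 × 6 / 0.91 / 0.81 = 5014 mg

5010 mg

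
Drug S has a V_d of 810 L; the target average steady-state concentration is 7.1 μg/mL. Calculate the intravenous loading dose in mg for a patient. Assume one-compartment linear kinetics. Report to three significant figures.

LD = Vd × C = 810.0 × 7.100 = 5751 mg

5750 mg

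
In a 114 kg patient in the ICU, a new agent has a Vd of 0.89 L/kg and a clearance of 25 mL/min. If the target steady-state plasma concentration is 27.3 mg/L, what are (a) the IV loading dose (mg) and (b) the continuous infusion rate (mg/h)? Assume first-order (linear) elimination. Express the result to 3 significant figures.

(a) 2770 mg; (b) 41.0 mg/h

Total Vd = 0.89 × 114 = 101.5 L
Loading: fill Vd to C_target → 101.5 L × 27.3 mg/L = 2771 mg
Convert clearance: 25 mL/min × 60 min/h ÷ 1000 mL/L = 1.500 L/h
Maintenance: replace elimination → rate = CL × Css = 1.500 × 27.3 = 40.95 mg/h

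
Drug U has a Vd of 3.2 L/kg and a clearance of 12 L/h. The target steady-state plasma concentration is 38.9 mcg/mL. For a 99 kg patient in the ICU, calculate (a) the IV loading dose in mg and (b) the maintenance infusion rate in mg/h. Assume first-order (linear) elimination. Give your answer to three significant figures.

(a) 12300 mg; (b) 467 mg/h

Vd(total) = 99 kg × 3.2 L/kg = 316.8 L
Loading: fill Vd to C_target → 316.8 L × 38.9 mg/L = 12320 mg
Infusion rate = 12.00 L/h × 38.9 mg/L = 466.8 mg/h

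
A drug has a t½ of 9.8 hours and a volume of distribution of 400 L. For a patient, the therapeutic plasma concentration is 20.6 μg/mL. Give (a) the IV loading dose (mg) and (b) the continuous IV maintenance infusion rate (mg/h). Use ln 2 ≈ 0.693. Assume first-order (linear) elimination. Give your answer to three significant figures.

(a) 8240 mg; (b) 583 mg/h

LD = Vd × C = 400.0 × 20.6 = 8240 mg
CL = 0.693 × Vd / t½ = 0.693 × 400.0 / 9.8 = 28.29 L/h
Infusion rate = CL × Css = 28.29 × 20.6 = 582.8 mg/h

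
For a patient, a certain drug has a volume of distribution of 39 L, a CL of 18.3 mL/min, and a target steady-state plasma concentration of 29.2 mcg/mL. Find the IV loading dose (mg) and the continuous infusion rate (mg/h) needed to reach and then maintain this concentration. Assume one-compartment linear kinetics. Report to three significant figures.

(a) 1140 mg; (b) 32.1 mg/h

Loading: fill Vd to C_target → 39.00 L × 29.2 mg/L = 1139 mg
Convert clearance: 18.3 mL/min × 60 min/h ÷ 1000 mL/L = 1.098 L/h
Maintenance: replace elimination → rate = CL × Css = 1.098 × 29.2 = 32.06 mg/h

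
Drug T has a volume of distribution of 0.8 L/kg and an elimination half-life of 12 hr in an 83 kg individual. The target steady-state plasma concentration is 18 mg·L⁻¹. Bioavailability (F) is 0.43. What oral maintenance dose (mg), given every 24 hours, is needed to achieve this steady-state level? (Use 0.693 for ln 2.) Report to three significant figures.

3850 mg

Total Vd = 0.8 × 83 = 66.40 L
k = 0.693/12 = 0.05775 h⁻¹, so CL = k·Vd = 0.05775 × 66.40 = 3.835 L/h
D = CL × Css × τ / F = 3.835 × 18 × 24 / 0.43 = 3853 mg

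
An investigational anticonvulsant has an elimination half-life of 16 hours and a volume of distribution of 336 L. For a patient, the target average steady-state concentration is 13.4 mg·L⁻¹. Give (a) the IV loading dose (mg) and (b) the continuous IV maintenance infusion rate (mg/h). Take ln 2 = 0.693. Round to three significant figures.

LD = Vd × C = 336.0 × 13.4 = 4502 mg
CL = 0.693 × Vd / t½ = 0.693 × 336.0 / 16 = 14.55 L/h
Infusion rate = CL × Css = 14.55 × 13.4 = 195.0 mg/h

(a) 4500 mg; (b) 195 mg/h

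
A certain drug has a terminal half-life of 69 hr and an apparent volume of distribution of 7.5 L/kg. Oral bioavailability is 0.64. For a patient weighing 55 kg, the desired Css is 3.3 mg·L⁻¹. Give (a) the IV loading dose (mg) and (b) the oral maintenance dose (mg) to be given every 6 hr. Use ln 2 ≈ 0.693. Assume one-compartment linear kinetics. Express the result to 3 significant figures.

(a) 1360 mg; (b) 128 mg

Vd = 7.5 L/kg × 55 kg = 412.5 L
LD = Vd × C = 412.5 × 3.3 = 1361 mg
CL = 0.693 × Vd / t½ = 0.693 × 412.5 / 69 = 4.143 L/h
D = CL × Css × τ / F = 4.143 × 3.3 × 6 / 0.64 = 128.2 mg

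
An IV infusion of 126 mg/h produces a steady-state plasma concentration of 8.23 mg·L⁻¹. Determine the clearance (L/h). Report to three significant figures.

At steady state, infusion rate = CL × Css, so CL = rate / Css.
CL = 126 / 8.23 = 15.31 L/h

15.3 L/h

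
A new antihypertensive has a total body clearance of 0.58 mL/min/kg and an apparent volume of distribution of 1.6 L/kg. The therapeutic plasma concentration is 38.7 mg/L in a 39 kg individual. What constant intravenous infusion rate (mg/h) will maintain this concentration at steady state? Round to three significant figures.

CL = 0.58 mL/min/kg × 39 kg = 22.62 mL/min = 22.62 × 60/1000 = 1.357 L/h
Maintenance depends on clearance, not Vd — rate in must match rate out.
Rate = CL × Css = 1.357 × 38.7 = 52.52 mg/h

52.5 mg/h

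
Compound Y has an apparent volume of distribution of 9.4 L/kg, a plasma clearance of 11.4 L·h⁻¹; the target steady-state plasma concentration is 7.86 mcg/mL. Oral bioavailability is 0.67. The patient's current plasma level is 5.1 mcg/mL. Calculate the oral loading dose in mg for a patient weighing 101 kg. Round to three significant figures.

3910 mg

Total Vd = 9.4 × 101 = 949.4 L
Loading dose depends on Vd (not clearance): it fills the distribution volume.
Concentration deficit ΔC = 7.86 − 5.1 = 2.760 mg/L
LD = Vd × ΔC / F = 949.4 × 2.760 / 0.67 = 3911 mg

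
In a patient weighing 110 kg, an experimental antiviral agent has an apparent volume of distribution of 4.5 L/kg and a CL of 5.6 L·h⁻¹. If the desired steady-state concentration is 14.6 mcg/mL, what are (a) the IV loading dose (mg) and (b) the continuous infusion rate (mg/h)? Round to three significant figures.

Vd(total) = 110 kg × 4.5 L/kg = 495.0 L
Loading: fill Vd to C_target → 495.0 L × 14.6 mg/L = 7227 mg
Maintenance: replace elimination → rate = CL × Css = 5.600 × 14.6 = 81.76 mg/h

(a) 7230 mg; (b) 81.8 mg/h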